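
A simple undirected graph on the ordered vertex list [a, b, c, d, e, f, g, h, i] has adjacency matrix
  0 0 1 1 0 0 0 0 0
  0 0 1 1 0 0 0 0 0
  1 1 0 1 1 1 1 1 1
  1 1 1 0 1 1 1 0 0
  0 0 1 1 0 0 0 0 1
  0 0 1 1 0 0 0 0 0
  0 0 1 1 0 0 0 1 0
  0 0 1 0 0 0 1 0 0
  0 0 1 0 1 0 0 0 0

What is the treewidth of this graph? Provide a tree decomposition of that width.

The largest bag has 3 vertices, giving width 2; this decomposition certifies tw(G) ≤ 2. For the lower bound, the 3 vertices {c, d, f} are pairwise adjacent, and any tree decomposition puts a clique entirely inside one bag — forcing width ≥ 2. Therefore the treewidth is 2.

Treewidth 2.
One optimal decomposition is:
Bags: B1 = {c, d, g}  B2 = {c, g, h}  B3 = {c, d, e}  B4 = {c, d, f}  B5 = {c, e, i}  B6 = {a, c, d}  B7 = {b, c, d}
Tree: B1–B2, B1–B3, B3–B4, B3–B5, B3–B6, B1–B7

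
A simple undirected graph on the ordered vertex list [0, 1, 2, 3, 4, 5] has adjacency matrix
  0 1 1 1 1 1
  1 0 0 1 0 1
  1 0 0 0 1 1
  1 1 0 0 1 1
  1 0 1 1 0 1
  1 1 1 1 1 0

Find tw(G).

3

A width-3 tree decomposition is:
Bags: B1 = {0, 3, 4, 5}  B2 = {0, 2, 4, 5}  B3 = {0, 1, 3, 5}
Tree: B1–B2, B1–B3
Each bag holds 4 vertices, so the decomposition has width 3, which upper-bounds the treewidth. Conversely, {0, 2, 4, 5} is a clique of size 4, and the vertices of any clique must share a bag in every tree decomposition; so some bag has ≥ 4 vertices and tw(G) ≥ 3. The upper and lower bounds meet at 3, so that is the treewidth.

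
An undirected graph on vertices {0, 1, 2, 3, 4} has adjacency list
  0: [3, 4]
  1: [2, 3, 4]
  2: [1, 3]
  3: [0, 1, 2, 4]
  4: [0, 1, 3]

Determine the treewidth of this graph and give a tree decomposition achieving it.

Each bag holds 3 vertices, so the decomposition has width 2, which upper-bounds the treewidth. On the other hand G contains the 3-clique {0, 3, 4}. A clique must lie in a single bag of any decomposition, so no decomposition can have width below 2. The upper and lower bounds meet at 2, so that is the treewidth.

Treewidth 2.
One optimal decomposition is:
Bags: B1 = {1, 2, 3}  B2 = {1, 3, 4}  B3 = {0, 3, 4}
Tree: B1–B2, B2–B3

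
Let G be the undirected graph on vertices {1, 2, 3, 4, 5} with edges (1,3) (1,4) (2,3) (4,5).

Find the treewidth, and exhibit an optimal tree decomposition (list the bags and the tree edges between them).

Each bag holds 2 vertices, so the decomposition has width 1, which upper-bounds the treewidth. G has an edge, so its treewidth is at least 1. Therefore the treewidth is 1.

Treewidth 1.
Bags: B1 = {2, 3}  B2 = {1, 3}  B3 = {1, 4}  B4 = {4, 5}
Tree: B1–B2, B2–B3, B3–B4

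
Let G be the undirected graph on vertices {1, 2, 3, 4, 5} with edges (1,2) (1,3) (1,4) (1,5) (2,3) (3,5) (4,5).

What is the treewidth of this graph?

2

A width-2 tree decomposition is:
Bags: B1 = {1, 4, 5}  B2 = {1, 3, 5}  B3 = {1, 2, 3}
Tree: B1–B2, B2–B3
The largest bag has 3 vertices, giving width 2; this decomposition certifies tw(G) ≤ 2. Conversely, {1, 2, 3} is a clique of size 3, and the vertices of any clique must share a bag in every tree decomposition; so some bag has ≥ 3 vertices and tw(G) ≥ 2. Hence tw(G) = 2 exactly.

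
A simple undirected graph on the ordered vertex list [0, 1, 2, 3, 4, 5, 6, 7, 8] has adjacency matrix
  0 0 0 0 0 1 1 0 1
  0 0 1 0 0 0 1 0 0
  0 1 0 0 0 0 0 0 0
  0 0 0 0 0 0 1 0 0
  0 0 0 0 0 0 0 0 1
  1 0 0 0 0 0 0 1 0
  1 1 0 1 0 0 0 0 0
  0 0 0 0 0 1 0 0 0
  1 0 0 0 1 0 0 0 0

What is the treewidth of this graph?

1

A width-1 tree decomposition is:
Bags: B1 = {5, 7}  B2 = {0, 5}  B3 = {0, 8}  B4 = {0, 6}  B5 = {1, 6}  B6 = {3, 6}  B7 = {4, 8}  B8 = {1, 2}
Tree: B1–B2, B2–B3, B3–B4, B4–B5, B5–B6, B3–B7, B5–B8
Each bag holds 2 vertices, so the decomposition has width 1, which upper-bounds the treewidth. Since G has at least one edge (e.g. 5–7), it is not an edgeless graph, so tw(G) ≥ 1. The upper and lower bounds meet at 1, so that is the treewidth.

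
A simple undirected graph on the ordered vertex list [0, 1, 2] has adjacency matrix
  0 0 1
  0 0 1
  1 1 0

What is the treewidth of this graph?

1

A width-1 tree decomposition is:
Bags: B1 = {0, 2}  B2 = {1, 2}
Tree: B1–B2
Every bag has size at most 2, so the width is 2 − 1 = 1 and tw(G) ≤ 1. G has an edge, so its treewidth is at least 1. Hence tw(G) = 1 exactly.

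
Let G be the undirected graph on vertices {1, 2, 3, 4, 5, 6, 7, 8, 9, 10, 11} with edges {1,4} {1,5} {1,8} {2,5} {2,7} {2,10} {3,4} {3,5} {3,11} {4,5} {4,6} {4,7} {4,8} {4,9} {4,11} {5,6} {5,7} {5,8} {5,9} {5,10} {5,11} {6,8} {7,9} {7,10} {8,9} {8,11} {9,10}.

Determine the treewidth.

A width-3 tree decomposition is:
Bags: B1 = {4, 5, 7, 9}  B2 = {4, 5, 8, 9}  B3 = {1, 4, 5, 8}  B4 = {4, 5, 6, 8}  B5 = {5, 7, 9, 10}  B6 = {4, 5, 8, 11}  B7 = {3, 4, 5, 11}  B8 = {2, 5, 7, 10}
Tree: B1–B2, B2–B3, B2–B4, B1–B5, B3–B6, B6–B7, B5–B8
Each bag holds 4 vertices, so the decomposition has width 3, which upper-bounds the treewidth. Conversely, {2, 5, 7, 10} is a clique of size 4, and the vertices of any clique must share a bag in every tree decomposition; so some bag has ≥ 4 vertices and tw(G) ≥ 3. Combining the bounds, tw(G) = 3.

3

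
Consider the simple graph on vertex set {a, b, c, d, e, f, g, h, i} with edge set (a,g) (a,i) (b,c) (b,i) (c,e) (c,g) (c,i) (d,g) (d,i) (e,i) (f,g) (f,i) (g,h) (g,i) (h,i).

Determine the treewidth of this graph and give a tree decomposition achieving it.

Each bag holds 3 vertices, so the decomposition has width 2, which upper-bounds the treewidth. On the other hand G contains the 3-clique {d, g, i}. A clique must lie in a single bag of any decomposition, so no decomposition can have width below 2. Hence tw(G) = 2 exactly.

Treewidth 2.
One such decomposition:
Bags: B1 = {f, g, i}  B2 = {g, h, i}  B3 = {d, g, i}  B4 = {c, g, i}  B5 = {c, e, i}  B6 = {b, c, i}  B7 = {a, g, i}
Tree: B1–B2, B2–B3, B3–B4, B4–B5, B5–B6, B3–B7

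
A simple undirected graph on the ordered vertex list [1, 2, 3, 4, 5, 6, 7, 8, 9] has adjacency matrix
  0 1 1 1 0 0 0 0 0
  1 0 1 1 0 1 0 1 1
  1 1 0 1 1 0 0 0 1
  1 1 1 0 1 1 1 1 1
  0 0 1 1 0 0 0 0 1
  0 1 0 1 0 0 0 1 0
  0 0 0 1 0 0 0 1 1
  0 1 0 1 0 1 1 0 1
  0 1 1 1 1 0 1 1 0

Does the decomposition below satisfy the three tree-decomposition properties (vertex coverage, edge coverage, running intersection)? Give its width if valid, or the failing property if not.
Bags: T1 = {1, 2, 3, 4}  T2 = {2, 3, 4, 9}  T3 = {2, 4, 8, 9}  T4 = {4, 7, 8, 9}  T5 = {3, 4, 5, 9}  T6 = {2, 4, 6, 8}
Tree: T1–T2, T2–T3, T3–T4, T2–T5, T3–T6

Checking the three conditions: (i) the bags cover all of {1, 2, 3, 4, 5, 6, 7, 8, 9}; (ii) for each edge, some bag contains both endpoints; (iii) the bags containing any fixed vertex form a subtree. All hold, so the decomposition is valid with width 4 − 1 = 3.

Yes; width 3.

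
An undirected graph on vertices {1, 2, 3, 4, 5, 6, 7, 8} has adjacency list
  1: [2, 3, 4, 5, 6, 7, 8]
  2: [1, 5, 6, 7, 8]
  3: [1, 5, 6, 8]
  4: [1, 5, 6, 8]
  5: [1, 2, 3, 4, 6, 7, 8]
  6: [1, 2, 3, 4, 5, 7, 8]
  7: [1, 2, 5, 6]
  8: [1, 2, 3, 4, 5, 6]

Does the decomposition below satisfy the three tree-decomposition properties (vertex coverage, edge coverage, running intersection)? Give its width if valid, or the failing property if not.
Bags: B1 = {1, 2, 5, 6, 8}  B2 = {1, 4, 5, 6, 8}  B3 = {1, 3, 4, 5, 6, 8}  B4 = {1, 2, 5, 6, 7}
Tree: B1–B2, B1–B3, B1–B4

A tree decomposition must satisfy three properties: every vertex lies in some bag; for every edge, both endpoints lie together in some bag; and for every vertex, the bags containing it form a connected subtree. Here bags containing vertex 4 are not connected in the tree, so the decomposition is invalid.

No — bags containing vertex 4 are not connected in the tree.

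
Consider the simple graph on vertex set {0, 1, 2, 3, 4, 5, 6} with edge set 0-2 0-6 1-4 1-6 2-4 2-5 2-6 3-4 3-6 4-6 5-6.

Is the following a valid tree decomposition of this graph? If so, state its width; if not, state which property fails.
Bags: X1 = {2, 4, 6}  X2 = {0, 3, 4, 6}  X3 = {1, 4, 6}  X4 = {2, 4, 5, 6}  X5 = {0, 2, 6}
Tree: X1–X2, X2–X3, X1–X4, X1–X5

No — bags containing vertex 0 are not connected in the tree.

A tree decomposition must satisfy three properties: every vertex lies in some bag; for every edge, both endpoints lie together in some bag; and for every vertex, the bags containing it form a connected subtree. Here bags containing vertex 0 are not connected in the tree, so the decomposition is invalid.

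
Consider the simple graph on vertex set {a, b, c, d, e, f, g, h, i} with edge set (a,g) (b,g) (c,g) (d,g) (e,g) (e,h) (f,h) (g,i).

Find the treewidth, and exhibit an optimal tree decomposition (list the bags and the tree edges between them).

The largest bag has 2 vertices, giving width 1; this decomposition certifies tw(G) ≤ 1. Any graph with an edge has treewidth ≥ 1, and G has the edge b–g. Therefore the treewidth is 1.

Treewidth 1.
One such decomposition:
Bags: B1 = {b, g}  B2 = {e, g}  B3 = {e, h}  B4 = {c, g}  B5 = {g, i}  B6 = {f, h}  B7 = {d, g}  B8 = {a, g}
Tree: B1–B2, B2–B3, B1–B4, B4–B5, B3–B6, B2–B7, B2–B8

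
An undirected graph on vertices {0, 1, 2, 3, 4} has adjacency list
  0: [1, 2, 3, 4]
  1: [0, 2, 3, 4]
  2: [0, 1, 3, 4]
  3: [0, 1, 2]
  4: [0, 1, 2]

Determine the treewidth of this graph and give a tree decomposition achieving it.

Treewidth 3.
One optimal decomposition is:
Bags: B1 = {0, 1, 2, 4}  B2 = {0, 1, 2, 3}
Tree: B1–B2

Every bag has size at most 4, so the width is 4 − 1 = 3 and tw(G) ≤ 3. Conversely, {0, 1, 2, 3} is a clique of size 4, and the vertices of any clique must share a bag in every tree decomposition; so some bag has ≥ 4 vertices and tw(G) ≥ 3. Combining the bounds, tw(G) = 3.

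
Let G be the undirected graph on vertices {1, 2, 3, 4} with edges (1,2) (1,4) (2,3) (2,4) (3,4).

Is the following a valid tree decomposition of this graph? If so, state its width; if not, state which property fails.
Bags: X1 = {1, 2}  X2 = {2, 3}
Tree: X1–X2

No — vertex 4 appears in no bag.

A tree decomposition must satisfy three properties: every vertex lies in some bag; for every edge, both endpoints lie together in some bag; and for every vertex, the bags containing it form a connected subtree. Here vertex 4 appears in no bag, so the decomposition is invalid.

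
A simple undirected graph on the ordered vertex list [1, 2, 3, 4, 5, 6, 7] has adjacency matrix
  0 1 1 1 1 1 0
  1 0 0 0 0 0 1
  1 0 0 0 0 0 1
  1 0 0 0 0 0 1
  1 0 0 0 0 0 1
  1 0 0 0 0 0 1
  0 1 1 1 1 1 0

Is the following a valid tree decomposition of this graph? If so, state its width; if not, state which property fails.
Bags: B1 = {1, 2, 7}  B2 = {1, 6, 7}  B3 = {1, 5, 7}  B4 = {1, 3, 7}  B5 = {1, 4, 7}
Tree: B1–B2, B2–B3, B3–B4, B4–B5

Yes; width 2.

Checking the three conditions: (i) the bags cover all of {1, 2, 3, 4, 5, 6, 7}; (ii) for each edge, some bag contains both endpoints; (iii) the bags containing any fixed vertex form a subtree. All hold, so the decomposition is valid with width 3 − 1 = 2.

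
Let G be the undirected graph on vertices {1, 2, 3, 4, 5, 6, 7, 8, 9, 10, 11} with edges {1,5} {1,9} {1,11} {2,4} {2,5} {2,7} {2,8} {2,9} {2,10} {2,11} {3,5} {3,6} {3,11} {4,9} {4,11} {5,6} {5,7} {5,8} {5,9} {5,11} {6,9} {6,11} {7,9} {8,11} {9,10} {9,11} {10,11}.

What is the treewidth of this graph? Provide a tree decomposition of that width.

Treewidth 3.
Bags: B1 = {2, 5, 9, 11}  B2 = {5, 6, 9, 11}  B3 = {2, 9, 10, 11}  B4 = {2, 4, 9, 11}  B5 = {1, 5, 9, 11}  B6 = {2, 5, 8, 11}  B7 = {3, 5, 6, 11}  B8 = {2, 5, 7, 9}
Tree: B1–B2, B1–B3, B3–B4, B2–B5, B1–B6, B2–B7, B1–B8

The largest bag has 4 vertices, giving width 3; this decomposition certifies tw(G) ≤ 3. On the other hand G contains the 4-clique {2, 9, 10, 11}. A clique must lie in a single bag of any decomposition, so no decomposition can have width below 3. Combining the bounds, tw(G) = 3.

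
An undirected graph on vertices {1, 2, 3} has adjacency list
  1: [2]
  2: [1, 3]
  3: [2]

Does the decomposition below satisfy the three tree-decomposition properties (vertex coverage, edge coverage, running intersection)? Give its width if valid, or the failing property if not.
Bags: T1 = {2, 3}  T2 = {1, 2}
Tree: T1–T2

Checking the three conditions: (i) the bags cover all of {1, 2, 3}; (ii) for each edge, some bag contains both endpoints; (iii) the bags containing any fixed vertex form a subtree. All hold, so the decomposition is valid with width 2 − 1 = 1.

Yes; width 1.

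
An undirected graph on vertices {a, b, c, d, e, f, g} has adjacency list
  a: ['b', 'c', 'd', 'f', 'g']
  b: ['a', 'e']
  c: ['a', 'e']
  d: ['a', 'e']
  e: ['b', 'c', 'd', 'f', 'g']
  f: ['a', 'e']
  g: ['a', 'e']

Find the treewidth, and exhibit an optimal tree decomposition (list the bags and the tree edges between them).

Treewidth 2.
One optimal decomposition is:
Bags: B1 = {a, e, f}  B2 = {a, b, e}  B3 = {a, c, e}  B4 = {a, e, g}  B5 = {a, d, e}
Tree: B1–B2, B2–B3, B3–B4, B4–B5

Every bag has size at most 3, so the width is 3 − 1 = 2 and tw(G) ≤ 2. For the lower bound, G contains the cycle e–f–a–b–e, so G is not a forest; only forests have treewidth ≤ 1, hence tw(G) ≥ 2. The upper and lower bounds meet at 2, so that is the treewidth.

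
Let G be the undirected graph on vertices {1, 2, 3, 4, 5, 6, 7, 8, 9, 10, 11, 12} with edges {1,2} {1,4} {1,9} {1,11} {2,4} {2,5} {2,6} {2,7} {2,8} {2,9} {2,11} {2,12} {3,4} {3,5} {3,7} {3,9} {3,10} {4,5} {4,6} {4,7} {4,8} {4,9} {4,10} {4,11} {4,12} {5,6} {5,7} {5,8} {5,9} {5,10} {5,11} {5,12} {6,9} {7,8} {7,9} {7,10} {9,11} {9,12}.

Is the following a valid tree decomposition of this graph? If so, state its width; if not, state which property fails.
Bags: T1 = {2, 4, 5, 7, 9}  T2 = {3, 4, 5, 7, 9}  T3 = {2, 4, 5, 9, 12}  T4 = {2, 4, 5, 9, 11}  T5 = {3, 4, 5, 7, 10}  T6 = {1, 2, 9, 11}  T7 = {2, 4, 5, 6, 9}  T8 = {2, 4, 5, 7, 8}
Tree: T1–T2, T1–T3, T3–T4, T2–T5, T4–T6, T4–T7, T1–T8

A tree decomposition must satisfy three properties: every vertex lies in some bag; for every edge, both endpoints lie together in some bag; and for every vertex, the bags containing it form a connected subtree. Here edge (4,1) lies in no bag, so the decomposition is invalid.

No — edge (4,1) lies in no bag.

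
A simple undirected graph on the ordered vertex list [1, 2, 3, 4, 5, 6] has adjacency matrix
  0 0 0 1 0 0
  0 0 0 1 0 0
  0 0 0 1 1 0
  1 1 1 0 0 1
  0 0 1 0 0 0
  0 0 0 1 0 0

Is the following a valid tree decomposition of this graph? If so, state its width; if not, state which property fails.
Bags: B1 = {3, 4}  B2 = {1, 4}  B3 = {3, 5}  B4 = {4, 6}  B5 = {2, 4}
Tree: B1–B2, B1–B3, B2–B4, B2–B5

Every vertex of G appears in some bag (union = {1, 2, 3, 4, 5, 6}); every edge is covered by a bag; and for each vertex v the set of bags containing v is connected in the bag tree. The decomposition is therefore valid. The largest bag has 2 vertices, so the width is 1.

Yes; width 1.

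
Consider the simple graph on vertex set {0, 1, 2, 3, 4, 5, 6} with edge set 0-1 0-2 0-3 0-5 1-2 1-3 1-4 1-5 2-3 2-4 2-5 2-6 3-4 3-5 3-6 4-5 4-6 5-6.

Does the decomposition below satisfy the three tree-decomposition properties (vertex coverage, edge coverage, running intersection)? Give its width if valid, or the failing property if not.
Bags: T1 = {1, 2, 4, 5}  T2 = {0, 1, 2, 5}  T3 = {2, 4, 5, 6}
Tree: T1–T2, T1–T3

A tree decomposition must satisfy three properties: every vertex lies in some bag; for every edge, both endpoints lie together in some bag; and for every vertex, the bags containing it form a connected subtree. Here vertex 3 appears in no bag, so the decomposition is invalid.

No — vertex 3 appears in no bag.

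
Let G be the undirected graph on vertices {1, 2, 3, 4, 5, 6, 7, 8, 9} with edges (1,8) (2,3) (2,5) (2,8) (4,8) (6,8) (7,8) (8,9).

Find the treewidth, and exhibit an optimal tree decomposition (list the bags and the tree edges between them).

Each bag holds 2 vertices, so the decomposition has width 1, which upper-bounds the treewidth. G has an edge, so its treewidth is at least 1. Combining the bounds, tw(G) = 1.

Treewidth 1.
Bags: B1 = {2, 3}  B2 = {2, 8}  B3 = {2, 5}  B4 = {4, 8}  B5 = {7, 8}  B6 = {6, 8}  B7 = {1, 8}  B8 = {8, 9}
Tree: B1–B2, B2–B3, B2–B4, B2–B5, B5–B6, B2–B7, B7–B8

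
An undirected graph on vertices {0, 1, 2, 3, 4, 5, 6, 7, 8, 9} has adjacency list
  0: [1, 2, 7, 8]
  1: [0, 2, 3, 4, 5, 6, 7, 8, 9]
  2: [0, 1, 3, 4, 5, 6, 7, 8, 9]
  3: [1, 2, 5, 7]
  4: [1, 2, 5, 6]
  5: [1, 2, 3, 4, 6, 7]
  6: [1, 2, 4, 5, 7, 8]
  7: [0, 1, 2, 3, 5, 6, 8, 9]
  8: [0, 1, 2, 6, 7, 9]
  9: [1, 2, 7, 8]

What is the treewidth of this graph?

4

A width-4 tree decomposition is:
Bags: B1 = {1, 2, 6, 7, 8}  B2 = {1, 2, 5, 6, 7}  B3 = {1, 2, 3, 5, 7}  B4 = {1, 2, 7, 8, 9}  B5 = {0, 1, 2, 7, 8}  B6 = {1, 2, 4, 5, 6}
Tree: B1–B2, B2–B3, B1–B4, B1–B5, B2–B6
Every bag has size at most 5, so the width is 5 − 1 = 4 and tw(G) ≤ 4. Conversely, {1, 2, 4, 5, 6} is a clique of size 5, and the vertices of any clique must share a bag in every tree decomposition; so some bag has ≥ 5 vertices and tw(G) ≥ 4. The upper and lower bounds meet at 4, so that is the treewidth.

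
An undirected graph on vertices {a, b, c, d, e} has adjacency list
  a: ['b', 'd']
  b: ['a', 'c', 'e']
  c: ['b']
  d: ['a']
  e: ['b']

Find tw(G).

A width-1 tree decomposition is:
Bags: B1 = {b, c}  B2 = {b, e}  B3 = {a, b}  B4 = {a, d}
Tree: B1–B2, B1–B3, B3–B4
Each bag holds 2 vertices, so the decomposition has width 1, which upper-bounds the treewidth. Since G has at least one edge (e.g. b–c), it is not an edgeless graph, so tw(G) ≥ 1. Therefore the treewidth is 1.

1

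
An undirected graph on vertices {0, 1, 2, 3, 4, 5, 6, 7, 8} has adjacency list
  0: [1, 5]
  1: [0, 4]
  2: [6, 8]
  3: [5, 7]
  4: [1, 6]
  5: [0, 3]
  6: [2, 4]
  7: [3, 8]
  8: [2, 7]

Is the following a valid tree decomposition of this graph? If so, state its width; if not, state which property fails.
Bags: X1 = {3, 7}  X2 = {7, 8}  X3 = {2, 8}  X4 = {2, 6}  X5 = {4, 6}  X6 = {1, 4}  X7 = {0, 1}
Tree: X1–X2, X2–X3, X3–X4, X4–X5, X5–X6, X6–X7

A tree decomposition must satisfy three properties: every vertex lies in some bag; for every edge, both endpoints lie together in some bag; and for every vertex, the bags containing it form a connected subtree. Here vertex 5 appears in no bag, so the decomposition is invalid.

No — vertex 5 appears in no bag.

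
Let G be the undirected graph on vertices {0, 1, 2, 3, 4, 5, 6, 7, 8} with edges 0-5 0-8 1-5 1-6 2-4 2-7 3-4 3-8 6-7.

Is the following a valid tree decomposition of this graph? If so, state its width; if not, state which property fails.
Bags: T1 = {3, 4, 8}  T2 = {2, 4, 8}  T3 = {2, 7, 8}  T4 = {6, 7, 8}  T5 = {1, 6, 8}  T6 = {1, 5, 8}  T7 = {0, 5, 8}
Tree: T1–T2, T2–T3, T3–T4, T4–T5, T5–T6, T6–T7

Vertex coverage: the bags together contain {0, 1, 2, 3, 4, 5, 6, 7, 8}, the full vertex set. Edge coverage: each edge of G has both endpoints in at least one bag. Running intersection: for every vertex, the bags containing it form a connected subtree. All three properties hold, so this is a valid tree decomposition of width max|bag| − 1 = 2, and hence tw(G) ≤ 2.

Yes; width 2.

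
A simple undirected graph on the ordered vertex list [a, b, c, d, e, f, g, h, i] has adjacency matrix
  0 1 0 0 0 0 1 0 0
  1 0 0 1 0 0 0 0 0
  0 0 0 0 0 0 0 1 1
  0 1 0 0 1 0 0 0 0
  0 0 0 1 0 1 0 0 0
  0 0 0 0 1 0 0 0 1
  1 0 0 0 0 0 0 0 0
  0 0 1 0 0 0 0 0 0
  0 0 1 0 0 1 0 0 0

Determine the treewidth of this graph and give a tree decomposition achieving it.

Treewidth 1.
One optimal decomposition is:
Bags: B1 = {a, g}  B2 = {a, b}  B3 = {b, d}  B4 = {d, e}  B5 = {e, f}  B6 = {f, i}  B7 = {c, i}  B8 = {c, h}
Tree: B1–B2, B2–B3, B3–B4, B4–B5, B5–B6, B6–B7, B7–B8

The largest bag has 2 vertices, giving width 1; this decomposition certifies tw(G) ≤ 1. Any graph with an edge has treewidth ≥ 1, and G has the edge g–a. Hence tw(G) = 1 exactly.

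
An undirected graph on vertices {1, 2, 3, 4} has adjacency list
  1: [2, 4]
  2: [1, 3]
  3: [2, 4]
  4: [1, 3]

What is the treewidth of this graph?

2

A width-2 tree decomposition is:
Bags: B1 = {1, 2, 4}  B2 = {2, 3, 4}
Tree: B1–B2
The largest bag has 3 vertices, giving width 2; this decomposition certifies tw(G) ≤ 2. For the lower bound, G contains the cycle 2–1–4–3–2, so G is not a forest; only forests have treewidth ≤ 1, hence tw(G) ≥ 2. Therefore the treewidth is 2.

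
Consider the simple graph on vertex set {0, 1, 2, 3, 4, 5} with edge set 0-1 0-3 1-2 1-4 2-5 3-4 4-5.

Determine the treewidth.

2

A width-2 tree decomposition is:
Bags: B1 = {2, 4, 5}  B2 = {1, 2, 4}  B3 = {1, 3, 4}  B4 = {0, 1, 3}
Tree: B1–B2, B2–B3, B3–B4
Every bag has size at most 3, so the width is 3 − 1 = 2 and tw(G) ≤ 2. The edges 5–2–1–4–5 form a cycle, so G is not a tree and its treewidth is at least 2. Therefore the treewidth is 2.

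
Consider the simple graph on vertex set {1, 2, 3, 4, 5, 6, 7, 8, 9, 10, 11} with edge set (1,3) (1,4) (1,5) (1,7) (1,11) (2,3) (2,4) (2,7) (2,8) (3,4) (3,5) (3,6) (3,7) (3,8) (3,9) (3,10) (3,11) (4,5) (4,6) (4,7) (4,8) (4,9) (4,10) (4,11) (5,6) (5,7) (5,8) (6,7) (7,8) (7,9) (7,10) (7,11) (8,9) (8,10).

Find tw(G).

4

A width-4 tree decomposition is:
Bags: B1 = {3, 4, 5, 7, 8}  B2 = {1, 3, 4, 5, 7}  B3 = {1, 3, 4, 7, 11}  B4 = {3, 4, 5, 6, 7}  B5 = {2, 3, 4, 7, 8}  B6 = {3, 4, 7, 8, 9}  B7 = {3, 4, 7, 8, 10}
Tree: B1–B2, B2–B3, B2–B4, B1–B5, B5–B6, B1–B7
Every bag has size at most 5, so the width is 5 − 1 = 4 and tw(G) ≤ 4. For the lower bound, the 5 vertices {3, 4, 7, 8, 9} are pairwise adjacent, and any tree decomposition puts a clique entirely inside one bag — forcing width ≥ 4. Combining the bounds, tw(G) = 4.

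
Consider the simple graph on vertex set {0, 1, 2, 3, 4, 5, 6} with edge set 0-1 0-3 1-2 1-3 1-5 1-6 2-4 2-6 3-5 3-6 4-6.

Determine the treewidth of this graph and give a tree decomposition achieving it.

Each bag holds 3 vertices, so the decomposition has width 2, which upper-bounds the treewidth. On the other hand G contains the 3-clique {1, 2, 6}. A clique must lie in a single bag of any decomposition, so no decomposition can have width below 2. Combining the bounds, tw(G) = 2.

Treewidth 2.
One optimal decomposition is:
Bags: B1 = {1, 3, 5}  B2 = {0, 1, 3}  B3 = {1, 3, 6}  B4 = {1, 2, 6}  B5 = {2, 4, 6}
Tree: B1–B2, B1–B3, B3–B4, B4–B5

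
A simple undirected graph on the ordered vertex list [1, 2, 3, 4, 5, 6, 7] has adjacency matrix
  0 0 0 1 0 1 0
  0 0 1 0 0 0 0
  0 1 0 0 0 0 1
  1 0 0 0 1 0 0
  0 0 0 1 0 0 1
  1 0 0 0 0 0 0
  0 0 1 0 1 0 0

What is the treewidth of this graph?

A width-1 tree decomposition is:
Bags: B1 = {2, 3}  B2 = {3, 7}  B3 = {5, 7}  B4 = {4, 5}  B5 = {1, 4}  B6 = {1, 6}
Tree: B1–B2, B2–B3, B3–B4, B4–B5, B5–B6
Each bag holds 2 vertices, so the decomposition has width 1, which upper-bounds the treewidth. Any graph with an edge has treewidth ≥ 1, and G has the edge 2–3. Combining the bounds, tw(G) = 1.

1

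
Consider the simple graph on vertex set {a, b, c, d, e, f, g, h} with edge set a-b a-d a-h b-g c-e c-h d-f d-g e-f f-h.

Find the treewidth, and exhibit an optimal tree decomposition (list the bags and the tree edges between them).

Treewidth 2.
One optimal decomposition is:
Bags: B1 = {a, b, g}  B2 = {a, d, g}  B3 = {a, d, h}  B4 = {d, f, h}  B5 = {c, f, h}  B6 = {c, e, f}
Tree: B1–B2, B2–B3, B3–B4, B4–B5, B5–B6

The largest bag has 3 vertices, giving width 2; this decomposition certifies tw(G) ≤ 2. Since b–g–d–a–b is a cycle in G, G is not acyclic. Forests are exactly the graphs of treewidth ≤ 1, so tw(G) ≥ 2. Hence tw(G) = 2 exactly.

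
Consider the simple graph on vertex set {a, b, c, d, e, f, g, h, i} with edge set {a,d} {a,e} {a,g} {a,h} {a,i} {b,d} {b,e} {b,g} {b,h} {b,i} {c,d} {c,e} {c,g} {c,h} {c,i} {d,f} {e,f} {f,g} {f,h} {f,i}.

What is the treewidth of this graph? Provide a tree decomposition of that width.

Treewidth 4.
One optimal decomposition is:
Bags: B1 = {a, b, c, f, g}  B2 = {a, b, c, f, i}  B3 = {a, b, c, f, h}  B4 = {a, b, c, d, f}  B5 = {a, b, c, e, f}
Tree: B1–B2, B2–B3, B3–B4, B4–B5

Each bag holds 5 vertices, so the decomposition has width 4, which upper-bounds the treewidth. For the lower bound: the 5 vertex sets {a,g}, {f,i}, {c,h}, {b}, {d} are disjoint, each induces a connected subgraph, and every pair is joined by at least one edge of G. Contracting each set to a single vertex therefore yields K_{5} as a minor, and since treewidth is minor-monotone, tw(G) ≥ tw(K_{5}) = 4. Hence tw(G) = 4 exactly.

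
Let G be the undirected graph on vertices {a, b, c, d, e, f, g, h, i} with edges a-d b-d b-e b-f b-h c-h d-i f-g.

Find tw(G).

A width-1 tree decomposition is:
Bags: B1 = {b, f}  B2 = {b, h}  B3 = {b, e}  B4 = {b, d}  B5 = {d, i}  B6 = {f, g}  B7 = {c, h}  B8 = {a, d}
Tree: B1–B2, B2–B3, B2–B4, B4–B5, B1–B6, B2–B7, B4–B8
Every bag has size at most 2, so the width is 2 − 1 = 1 and tw(G) ≤ 1. Any graph with an edge has treewidth ≥ 1, and G has the edge f–b. Therefore the treewidth is 1.

1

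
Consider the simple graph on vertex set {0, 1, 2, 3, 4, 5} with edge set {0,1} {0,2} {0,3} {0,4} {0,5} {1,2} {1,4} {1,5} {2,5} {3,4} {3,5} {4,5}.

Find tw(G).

3

A width-3 tree decomposition is:
Bags: B1 = {0, 1, 4, 5}  B2 = {0, 1, 2, 5}  B3 = {0, 3, 4, 5}
Tree: B1–B2, B1–B3
The largest bag has 4 vertices, giving width 3; this decomposition certifies tw(G) ≤ 3. Conversely, {0, 1, 2, 5} is a clique of size 4, and the vertices of any clique must share a bag in every tree decomposition; so some bag has ≥ 4 vertices and tw(G) ≥ 3. The upper and lower bounds meet at 3, so that is the treewidth.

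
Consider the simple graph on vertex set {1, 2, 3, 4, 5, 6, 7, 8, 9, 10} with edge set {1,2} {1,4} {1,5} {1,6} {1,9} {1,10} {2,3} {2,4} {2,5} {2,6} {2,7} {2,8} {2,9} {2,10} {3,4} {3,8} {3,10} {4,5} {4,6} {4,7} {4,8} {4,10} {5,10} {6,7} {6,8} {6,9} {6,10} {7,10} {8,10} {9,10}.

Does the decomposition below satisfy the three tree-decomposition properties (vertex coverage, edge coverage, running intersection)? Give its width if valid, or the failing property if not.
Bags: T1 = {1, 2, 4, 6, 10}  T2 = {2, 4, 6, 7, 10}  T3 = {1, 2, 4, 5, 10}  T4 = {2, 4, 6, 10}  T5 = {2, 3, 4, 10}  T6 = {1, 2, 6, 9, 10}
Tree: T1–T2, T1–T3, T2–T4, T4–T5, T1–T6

A tree decomposition must satisfy three properties: every vertex lies in some bag; for every edge, both endpoints lie together in some bag; and for every vertex, the bags containing it form a connected subtree. Here vertex 8 appears in no bag, so the decomposition is invalid.

No — vertex 8 appears in no bag.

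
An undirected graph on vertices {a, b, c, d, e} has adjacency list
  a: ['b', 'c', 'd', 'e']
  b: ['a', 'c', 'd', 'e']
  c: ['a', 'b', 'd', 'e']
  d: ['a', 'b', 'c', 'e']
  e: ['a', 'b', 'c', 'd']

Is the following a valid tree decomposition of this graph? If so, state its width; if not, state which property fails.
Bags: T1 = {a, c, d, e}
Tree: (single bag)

A tree decomposition must satisfy three properties: every vertex lies in some bag; for every edge, both endpoints lie together in some bag; and for every vertex, the bags containing it form a connected subtree. Here vertex b appears in no bag, so the decomposition is invalid.

No — vertex b appears in no bag.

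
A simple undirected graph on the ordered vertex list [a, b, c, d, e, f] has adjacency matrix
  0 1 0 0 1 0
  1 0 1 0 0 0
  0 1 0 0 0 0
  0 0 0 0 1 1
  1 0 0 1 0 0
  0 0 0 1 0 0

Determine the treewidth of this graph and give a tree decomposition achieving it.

The largest bag has 2 vertices, giving width 1; this decomposition certifies tw(G) ≤ 1. G has an edge, so its treewidth is at least 1. Hence tw(G) = 1 exactly.

Treewidth 1.
One such decomposition:
Bags: B1 = {d, f}  B2 = {d, e}  B3 = {a, e}  B4 = {a, b}  B5 = {b, c}
Tree: B1–B2, B2–B3, B3–B4, B4–B5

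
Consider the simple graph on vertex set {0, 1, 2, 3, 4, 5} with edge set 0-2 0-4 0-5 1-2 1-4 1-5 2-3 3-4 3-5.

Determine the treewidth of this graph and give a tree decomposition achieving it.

Every bag has size at most 4, so the width is 4 − 1 = 3 and tw(G) ≤ 3. For the lower bound: the 4 vertex sets {2,3}, {1,4}, {0}, {5} are disjoint, each induces a connected subgraph, and every pair is joined by at least one edge of G. Contracting each set to a single vertex therefore yields K_{4} as a minor, and since treewidth is minor-monotone, tw(G) ≥ tw(K_{4}) = 3. Hence tw(G) = 3 exactly.

Treewidth 3.
One such decomposition:
Bags: B1 = {0, 1, 2, 3}  B2 = {0, 1, 3, 4}  B3 = {0, 1, 3, 5}
Tree: B1–B2, B2–B3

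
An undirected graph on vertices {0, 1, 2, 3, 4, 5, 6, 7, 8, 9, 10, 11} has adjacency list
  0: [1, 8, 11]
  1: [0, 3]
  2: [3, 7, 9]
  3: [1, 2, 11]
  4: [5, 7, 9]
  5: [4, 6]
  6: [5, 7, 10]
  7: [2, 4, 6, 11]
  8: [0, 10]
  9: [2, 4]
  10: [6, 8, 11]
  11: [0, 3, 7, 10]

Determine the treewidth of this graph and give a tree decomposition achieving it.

Treewidth 3.
One such decomposition:
Bags: B1 = {2, 4, 5, 9}  B2 = {2, 4, 5, 7}  B3 = {2, 5, 6, 7}  B4 = {2, 3, 6, 7}  B5 = {3, 6, 7, 11}  B6 = {3, 6, 10, 11}  B7 = {1, 3, 10, 11}  B8 = {0, 1, 10, 11}  B9 = {0, 1, 8, 10}
Tree: B1–B2, B2–B3, B3–B4, B4–B5, B5–B6, B6–B7, B7–B8, B8–B9

Every bag has size at most 4, so the width is 4 − 1 = 3 and tw(G) ≤ 3. For the lower bound: the 4 vertex sets {4,5,9}, {2}, {7}, {3,6,10,11} are disjoint, each induces a connected subgraph, and every pair is joined by at least one edge of G. Contracting each set to a single vertex therefore yields K_{4} as a minor, and since treewidth is minor-monotone, tw(G) ≥ tw(K_{4}) = 3. The upper and lower bounds meet at 3, so that is the treewidth.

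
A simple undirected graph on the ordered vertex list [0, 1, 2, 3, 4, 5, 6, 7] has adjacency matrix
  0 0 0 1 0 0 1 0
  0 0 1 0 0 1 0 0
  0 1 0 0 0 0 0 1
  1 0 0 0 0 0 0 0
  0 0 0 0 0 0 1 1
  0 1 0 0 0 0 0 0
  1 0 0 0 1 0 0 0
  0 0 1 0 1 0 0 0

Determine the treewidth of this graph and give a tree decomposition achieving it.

Each bag holds 2 vertices, so the decomposition has width 1, which upper-bounds the treewidth. G has an edge, so its treewidth is at least 1. Hence tw(G) = 1 exactly.

Treewidth 1.
One such decomposition:
Bags: B1 = {0, 3}  B2 = {0, 6}  B3 = {4, 6}  B4 = {4, 7}  B5 = {2, 7}  B6 = {1, 2}  B7 = {1, 5}
Tree: B1–B2, B2–B3, B3–B4, B4–B5, B5–B6, B6–B7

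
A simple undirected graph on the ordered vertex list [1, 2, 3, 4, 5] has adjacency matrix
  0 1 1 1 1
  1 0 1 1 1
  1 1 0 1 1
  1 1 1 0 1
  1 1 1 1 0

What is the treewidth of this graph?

4

A width-4 tree decomposition is:
Bags: B1 = {1, 2, 3, 4, 5}
Tree: (single bag)
With just one bag of size 5, the width is 5 − 1 = 4, so tw(G) ≤ 4. Conversely, {1, 2, 3, 4, 5} is a clique of size 5, and the vertices of any clique must share a bag in every tree decomposition; so some bag has ≥ 5 vertices and tw(G) ≥ 4. The upper and lower bounds meet at 4, so that is the treewidth.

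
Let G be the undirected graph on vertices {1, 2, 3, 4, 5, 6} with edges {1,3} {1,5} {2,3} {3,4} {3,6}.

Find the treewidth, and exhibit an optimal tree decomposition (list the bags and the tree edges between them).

Each bag holds 2 vertices, so the decomposition has width 1, which upper-bounds the treewidth. Any graph with an edge has treewidth ≥ 1, and G has the edge 2–3. Hence tw(G) = 1 exactly.

Treewidth 1.
One optimal decomposition is:
Bags: B1 = {2, 3}  B2 = {1, 3}  B3 = {1, 5}  B4 = {3, 6}  B5 = {3, 4}
Tree: B1–B2, B2–B3, B2–B4, B4–B5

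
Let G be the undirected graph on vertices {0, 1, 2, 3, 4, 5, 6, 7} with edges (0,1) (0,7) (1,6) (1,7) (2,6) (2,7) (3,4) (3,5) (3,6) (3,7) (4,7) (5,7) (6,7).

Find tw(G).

A width-2 tree decomposition is:
Bags: B1 = {3, 6, 7}  B2 = {2, 6, 7}  B3 = {1, 6, 7}  B4 = {3, 5, 7}  B5 = {0, 1, 7}  B6 = {3, 4, 7}
Tree: B1–B2, B2–B3, B1–B4, B3–B5, B1–B6
The largest bag has 3 vertices, giving width 2; this decomposition certifies tw(G) ≤ 2. For the lower bound, the 3 vertices {0, 1, 7} are pairwise adjacent, and any tree decomposition puts a clique entirely inside one bag — forcing width ≥ 2. The upper and lower bounds meet at 2, so that is the treewidth.

2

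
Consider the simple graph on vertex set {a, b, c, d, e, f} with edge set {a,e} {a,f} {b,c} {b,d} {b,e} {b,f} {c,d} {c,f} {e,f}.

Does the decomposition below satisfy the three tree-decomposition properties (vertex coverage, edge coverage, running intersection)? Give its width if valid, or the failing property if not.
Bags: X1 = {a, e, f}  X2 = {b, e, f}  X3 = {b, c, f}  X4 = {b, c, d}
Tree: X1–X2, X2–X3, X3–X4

Checking the three conditions: (i) the bags cover all of {a, b, c, d, e, f}; (ii) for each edge, some bag contains both endpoints; (iii) the bags containing any fixed vertex form a subtree. All hold, so the decomposition is valid with width 3 − 1 = 2.

Yes; width 2.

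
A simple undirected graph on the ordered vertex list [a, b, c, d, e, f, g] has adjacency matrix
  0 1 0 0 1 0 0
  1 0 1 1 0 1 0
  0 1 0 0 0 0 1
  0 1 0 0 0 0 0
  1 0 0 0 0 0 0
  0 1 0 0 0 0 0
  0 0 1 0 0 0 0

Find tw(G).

1

A width-1 tree decomposition is:
Bags: B1 = {a, b}  B2 = {b, c}  B3 = {a, e}  B4 = {b, f}  B5 = {c, g}  B6 = {b, d}
Tree: B1–B2, B1–B3, B1–B4, B2–B5, B2–B6
The largest bag has 2 vertices, giving width 1; this decomposition certifies tw(G) ≤ 1. G has an edge, so its treewidth is at least 1. Combining the bounds, tw(G) = 1.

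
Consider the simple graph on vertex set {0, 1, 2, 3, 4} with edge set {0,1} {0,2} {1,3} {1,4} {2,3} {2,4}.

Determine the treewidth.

A width-2 tree decomposition is:
Bags: B1 = {0, 1, 2}  B2 = {1, 2, 3}  B3 = {1, 2, 4}
Tree: B1–B2, B2–B3
Each bag holds 3 vertices, so the decomposition has width 2, which upper-bounds the treewidth. Since 1–0–2–3–1 is a cycle in G, G is not acyclic. Forests are exactly the graphs of treewidth ≤ 1, so tw(G) ≥ 2. Combining the bounds, tw(G) = 2.

2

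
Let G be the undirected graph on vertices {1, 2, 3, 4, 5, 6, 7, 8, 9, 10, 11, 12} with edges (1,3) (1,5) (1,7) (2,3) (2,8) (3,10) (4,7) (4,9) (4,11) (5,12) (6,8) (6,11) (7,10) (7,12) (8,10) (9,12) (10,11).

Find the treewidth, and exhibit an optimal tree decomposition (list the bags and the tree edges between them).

Treewidth 3.
Bags: B1 = {2, 3, 6, 8}  B2 = {3, 6, 8, 10}  B3 = {3, 6, 10, 11}  B4 = {1, 3, 10, 11}  B5 = {1, 7, 10, 11}  B6 = {1, 4, 7, 11}  B7 = {1, 4, 5, 7}  B8 = {4, 5, 7, 12}  B9 = {4, 5, 9, 12}
Tree: B1–B2, B2–B3, B3–B4, B4–B5, B5–B6, B6–B7, B7–B8, B8–B9

The largest bag has 4 vertices, giving width 3; this decomposition certifies tw(G) ≤ 3. For the lower bound: the 4 vertex sets {2,6,8}, {3}, {10}, {1,4,7,11} are disjoint, each induces a connected subgraph, and every pair is joined by at least one edge of G. Contracting each set to a single vertex therefore yields K_{4} as a minor, and since treewidth is minor-monotone, tw(G) ≥ tw(K_{4}) = 3. Hence tw(G) = 3 exactly.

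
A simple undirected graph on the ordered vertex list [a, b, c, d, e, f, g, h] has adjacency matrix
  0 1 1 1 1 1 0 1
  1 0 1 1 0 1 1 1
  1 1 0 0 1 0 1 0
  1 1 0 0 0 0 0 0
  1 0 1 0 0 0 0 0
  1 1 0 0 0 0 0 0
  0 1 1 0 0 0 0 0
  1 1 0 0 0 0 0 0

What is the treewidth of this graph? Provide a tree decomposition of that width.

The largest bag has 3 vertices, giving width 2; this decomposition certifies tw(G) ≤ 2. For the lower bound, the 3 vertices {a, c, e} are pairwise adjacent, and any tree decomposition puts a clique entirely inside one bag — forcing width ≥ 2. Hence tw(G) = 2 exactly.

Treewidth 2.
One optimal decomposition is:
Bags: B1 = {a, b, d}  B2 = {a, b, c}  B3 = {a, b, f}  B4 = {b, c, g}  B5 = {a, b, h}  B6 = {a, c, e}
Tree: B1–B2, B2–B3, B2–B4, B3–B5, B2–B6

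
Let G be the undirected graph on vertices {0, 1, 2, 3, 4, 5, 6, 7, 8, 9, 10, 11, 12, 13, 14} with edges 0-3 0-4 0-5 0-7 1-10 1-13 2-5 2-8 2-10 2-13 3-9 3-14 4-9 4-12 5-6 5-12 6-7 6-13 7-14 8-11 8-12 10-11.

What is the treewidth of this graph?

A width-3 tree decomposition is:
Bags: B1 = {3, 4, 9, 14}  B2 = {0, 3, 4, 14}  B3 = {0, 4, 7, 14}  B4 = {0, 4, 7, 12}  B5 = {0, 5, 7, 12}  B6 = {5, 6, 7, 12}  B7 = {5, 6, 8, 12}  B8 = {2, 5, 6, 8}  B9 = {2, 6, 8, 13}  B10 = {2, 8, 11, 13}  B11 = {2, 10, 11, 13}  B12 = {1, 10, 11, 13}
Tree: B1–B2, B2–B3, B3–B4, B4–B5, B5–B6, B6–B7, B7–B8, B8–B9, B9–B10, B10–B11, B11–B12
The largest bag has 4 vertices, giving width 3; this decomposition certifies tw(G) ≤ 3. For the lower bound: the 4 vertex sets {3,9,14}, {4}, {0}, {5,6,7,12} are disjoint, each induces a connected subgraph, and every pair is joined by at least one edge of G. Contracting each set to a single vertex therefore yields K_{4} as a minor, and since treewidth is minor-monotone, tw(G) ≥ tw(K_{4}) = 3. Combining the bounds, tw(G) = 3.

3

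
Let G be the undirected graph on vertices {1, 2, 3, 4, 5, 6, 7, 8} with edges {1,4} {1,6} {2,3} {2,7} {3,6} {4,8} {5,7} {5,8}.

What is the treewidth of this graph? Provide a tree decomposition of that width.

Treewidth 2.
One such decomposition:
Bags: B1 = {2, 5, 7}  B2 = {2, 5, 8}  B3 = {2, 4, 8}  B4 = {1, 2, 4}  B5 = {1, 2, 6}  B6 = {2, 3, 6}
Tree: B1–B2, B2–B3, B3–B4, B4–B5, B5–B6

The largest bag has 3 vertices, giving width 2; this decomposition certifies tw(G) ≤ 2. The edges 2–7–5–8–4–1–6–3–2 form a cycle, so G is not a tree and its treewidth is at least 2. Hence tw(G) = 2 exactly.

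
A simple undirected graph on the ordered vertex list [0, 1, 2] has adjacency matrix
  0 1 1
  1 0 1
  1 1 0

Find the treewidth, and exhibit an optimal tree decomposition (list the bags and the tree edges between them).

Treewidth 2.
Bags: B1 = {0, 1, 2}
Tree: (single bag)

With just one bag of size 3, the width is 3 − 1 = 2, so tw(G) ≤ 2. For the lower bound, the 3 vertices {0, 1, 2} are pairwise adjacent, and any tree decomposition puts a clique entirely inside one bag — forcing width ≥ 2. Combining the bounds, tw(G) = 2.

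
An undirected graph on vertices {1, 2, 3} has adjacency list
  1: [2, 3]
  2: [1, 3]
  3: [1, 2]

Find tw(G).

A width-2 tree decomposition is:
Bags: B1 = {1, 2, 3}
Tree: (single bag)
A single bag containing all 3 vertices is trivially a valid decomposition of width 2. On the other hand G contains the 3-clique {1, 2, 3}. A clique must lie in a single bag of any decomposition, so no decomposition can have width below 2. Combining the bounds, tw(G) = 2.

2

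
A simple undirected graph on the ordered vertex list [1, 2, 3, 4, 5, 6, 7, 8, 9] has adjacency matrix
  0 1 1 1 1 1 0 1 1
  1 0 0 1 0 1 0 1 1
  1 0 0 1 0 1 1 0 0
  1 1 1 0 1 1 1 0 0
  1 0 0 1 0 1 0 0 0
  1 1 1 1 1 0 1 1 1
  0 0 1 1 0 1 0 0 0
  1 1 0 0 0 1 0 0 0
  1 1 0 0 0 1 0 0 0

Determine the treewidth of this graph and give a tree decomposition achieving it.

Treewidth 3.
One optimal decomposition is:
Bags: B1 = {1, 2, 4, 6}  B2 = {1, 2, 6, 8}  B3 = {1, 4, 5, 6}  B4 = {1, 2, 6, 9}  B5 = {1, 3, 4, 6}  B6 = {3, 4, 6, 7}
Tree: B1–B2, B1–B3, B2–B4, B3–B5, B5–B6

The largest bag has 4 vertices, giving width 3; this decomposition certifies tw(G) ≤ 3. On the other hand G contains the 4-clique {1, 2, 6, 8}. A clique must lie in a single bag of any decomposition, so no decomposition can have width below 3. Therefore the treewidth is 3.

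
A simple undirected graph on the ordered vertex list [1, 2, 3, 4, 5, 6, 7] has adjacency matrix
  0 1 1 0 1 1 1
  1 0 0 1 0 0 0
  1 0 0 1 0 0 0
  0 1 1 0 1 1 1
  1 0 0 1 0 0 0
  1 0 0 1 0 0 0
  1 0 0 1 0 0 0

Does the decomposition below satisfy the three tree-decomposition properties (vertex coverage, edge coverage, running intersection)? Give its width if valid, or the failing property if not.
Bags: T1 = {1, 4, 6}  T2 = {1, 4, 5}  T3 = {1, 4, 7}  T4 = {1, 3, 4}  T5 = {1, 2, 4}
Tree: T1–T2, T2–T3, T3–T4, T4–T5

Every vertex of G appears in some bag (union = {1, 2, 3, 4, 5, 6, 7}); every edge is covered by a bag; and for each vertex v the set of bags containing v is connected in the bag tree. The decomposition is therefore valid. The largest bag has 3 vertices, so the width is 2.

Yes; width 2.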